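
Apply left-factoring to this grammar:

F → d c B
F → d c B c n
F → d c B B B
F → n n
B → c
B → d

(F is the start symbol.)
F → d c B F'
F' → ε
F' → c n
F' → B B
F → n n
B → c
B → d

Left-factoring transforms A → αβ₁ | αβ₂ into A → αA' and A' → β₁ | β₂
(α is the longest common prefix among the alternatives). Repeat until
no nonterminal has two alternatives with a common prefix.

Round 1: F has alternatives sharing prefix 'd c B'. Introduce F': F → d c B F'
  Add: F' → ε
  Add: F' → c n
  Add: F' → B B

No remaining common prefixes — done.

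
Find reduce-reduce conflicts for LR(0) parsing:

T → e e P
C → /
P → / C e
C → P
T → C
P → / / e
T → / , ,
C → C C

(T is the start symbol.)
No reduce-reduce conflicts

Augment with T' → T and build the canonical LR(0) collection (I0 = CLOSURE({[T' → . T]}), then GOTO on every symbol after a dot until no new states appear). It has 17 states:
  I0: { [C → . /], [C → . C C], [C → . P], [P → . / / e], [P → . / C e], [T → . / , ,], [T → . C], [T → . e e P], [T' → . T] }  — shift
  I1: { [C → . /], [C → . C C], [C → . P], [C → / .], [P → . / / e], [P → . / C e], [P → / . / e], [P → / . C e], [T → / . , ,] }  — shift, reduce
  I2: { [C → . /], [C → . C C], [C → . P], [C → C . C], [P → . / / e], [P → . / C e], [T → C .] }  — shift, reduce
  I3: { [C → P .] }  — reduce
  I4: { [T' → T .] }  — accept
  I5: { [T → e . e P] }  — shift
  I6: { [P → . / / e], [P → . / C e], [T → e e . P] }  — shift
  I7: { [C → . /], [C → . C C], [C → . P], [P → . / / e], [P → . / C e], [P → / . / e], [P → / . C e] }  — shift
  I8: { [T → e e P .] }  — reduce
  I9: { [C → . /], [C → . C C], [C → . P], [C → / .], [P → . / / e], [P → . / C e], [P → / . / e], [P → / . C e], [P → / / . e] }  — shift, reduce
  I10: { [C → . /], [C → . C C], [C → . P], [C → C . C], [P → . / / e], [P → . / C e], [P → / C . e] }  — shift
  I11: { [C → . /], [C → . C C], [C → . P], [C → / .], [P → . / / e], [P → . / C e], [P → / . / e], [P → / . C e] }  — shift, reduce
  I12: { [C → . /], [C → . C C], [C → . P], [C → C . C], [C → C C .], [P → . / / e], [P → . / C e] }  — shift, reduce
  I13: { [P → / C e .] }  — reduce
  I14: { [P → / / e .] }  — reduce
  I15: { [T → / , . ,] }  — shift
  I16: { [T → / , , .] }  — reduce

No state contains more than one complete item.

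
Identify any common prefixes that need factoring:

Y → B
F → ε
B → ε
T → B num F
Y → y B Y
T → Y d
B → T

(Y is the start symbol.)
Left-factoring is needed when two productions for the same non-terminal
share a common prefix on the right-hand side.

Productions for Y:
  Y → B
  Y → y B Y
Productions for B:
  B → ε
  B → T
Productions for T:
  T → B num F
  T → Y d

No common prefixes found.

Answer: No, left-factoring is not needed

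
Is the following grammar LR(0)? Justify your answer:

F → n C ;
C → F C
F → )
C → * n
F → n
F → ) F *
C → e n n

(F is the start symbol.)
A grammar is LR(0) if no state in the canonical LR(0) collection has:
  - both a shift item (dot before a terminal) and a complete item (shift-reduce conflict), or
  - two or more complete items (reduce-reduce conflict; the accept item [F' → F .] counts as a complete item here).

Augment with F' → F and build the canonical LR(0) collection (I0 = CLOSURE({[F' → . F]}), then GOTO on every symbol after a dot until no new states appear). It has 15 states:
  I0: { [F → . ) F *], [F → . )], [F → . n C ;], [F → . n], [F' → . F] }  — shift
  I1: { [F → ) . F *], [F → ) .], [F → . ) F *], [F → . )], [F → . n C ;], [F → . n] }  — shift, reduce
  I2: { [F' → F .] }  — accept
  I3: { [C → . * n], [C → . F C], [C → . e n n], [F → . ) F *], [F → . )], [F → . n C ;], [F → . n], [F → n . C ;], [F → n .] }  — shift, reduce
  I4: { [C → * . n] }  — shift
  I5: { [F → n C . ;] }  — shift
  I6: { [C → . * n], [C → . F C], [C → . e n n], [C → F . C], [F → . ) F *], [F → . )], [F → . n C ;], [F → . n] }  — shift
  I7: { [C → e . n n] }  — shift
  I8: { [C → e n . n] }  — shift
  I9: { [C → e n n .] }  — reduce
  I10: { [C → F C .] }  — reduce
  I11: { [F → n C ; .] }  — reduce
  I12: { [C → * n .] }  — reduce
  I13: { [F → ) F . *] }  — shift
  I14: { [F → ) F * .] }  — reduce

Conflict in state I1:
  Shift-reduce conflict between [F → ) .] and [F → . )]
So the grammar is NOT LR(0).

Answer: No. Shift-reduce conflict between [F → ) .] and [F → . )]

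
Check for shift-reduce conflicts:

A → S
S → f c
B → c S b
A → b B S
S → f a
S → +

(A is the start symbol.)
No shift-reduce conflicts

Augment with A' → A and build the canonical LR(0) collection (I0 = CLOSURE({[A' → . A]}), then GOTO on every symbol after a dot until no new states appear). It has 13 states:
  I0: { [A → . S], [A → . b B S], [A' → . A], [S → . +], [S → . f a], [S → . f c] }  — shift
  I1: { [S → + .] }  — reduce
  I2: { [A' → A .] }  — accept
  I3: { [A → S .] }  — reduce
  I4: { [A → b . B S], [B → . c S b] }  — shift
  I5: { [S → f . a], [S → f . c] }  — shift
  I6: { [S → f a .] }  — reduce
  I7: { [S → f c .] }  — reduce
  I8: { [A → b B . S], [S → . +], [S → . f a], [S → . f c] }  — shift
  I9: { [B → c . S b], [S → . +], [S → . f a], [S → . f c] }  — shift
  I10: { [B → c S . b] }  — shift
  I11: { [B → c S b .] }  — reduce
  I12: { [A → b B S .] }  — reduce

No state contains both a complete item and a shift item.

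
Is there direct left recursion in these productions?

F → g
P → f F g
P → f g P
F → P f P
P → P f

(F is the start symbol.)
Direct left recursion occurs when N → N α for some non-terminal N (the right-hand side begins with the left-hand side itself).

F → g: starts with g
P → f F g: starts with f
P → f g P: starts with f
F → P f P: starts with P
P → P f: LEFT RECURSIVE (starts with P)

The grammar has direct left recursion on: P.

Answer: Yes, P is left-recursive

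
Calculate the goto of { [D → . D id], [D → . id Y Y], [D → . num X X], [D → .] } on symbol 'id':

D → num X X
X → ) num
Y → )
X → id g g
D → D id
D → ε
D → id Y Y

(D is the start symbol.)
{ [D → id . Y Y], [Y → . )] }

GOTO(I, 'id') = CLOSURE({ [A → αX.β] : [A → α.Xβ] ∈ I, X = 'id' })

Items with dot before 'id', with the dot advanced:
  [D → . id Y Y] → [D → id . Y Y]
Closure of the advanced items:
  [D → id . Y Y] has the dot before Y: add [Y → . )]

GOTO = { [D → id . Y Y], [Y → . )] }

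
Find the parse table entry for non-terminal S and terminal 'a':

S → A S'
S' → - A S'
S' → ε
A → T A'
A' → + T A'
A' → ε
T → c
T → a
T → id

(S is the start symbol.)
S → A S'

To find M[S, 'a'], we find productions for S where 'a' is in the predict set (PREDICT(N → α) = (FIRST(α) \ {ε}) ∪ (FOLLOW(N) if α ⇒* ε)).

Relevant sets:
  FIRST(A) = { 'a', 'c', 'id' }

S → A S': PREDICT = { 'a', 'c', 'id' }
  'a' is in predict set, so this production goes in M[S, 'a']

M[S, 'a'] = S → A S'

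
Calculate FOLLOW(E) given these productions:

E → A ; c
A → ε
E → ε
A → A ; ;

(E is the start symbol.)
{ $ }

To compute FOLLOW(E), find every occurrence of E on a right-hand side N → α E β: add FIRST(β) \ {ε}, and if β is empty or nullable also add FOLLOW(N). Iterate to a fixed point.

E is the start symbol, so $ ∈ FOLLOW(E).
E does not occur on any right-hand side.

Taking the union: FOLLOW(E) = { $ }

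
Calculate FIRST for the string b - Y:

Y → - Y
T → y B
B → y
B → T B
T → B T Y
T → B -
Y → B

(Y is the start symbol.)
{ 'b' }

To compute FIRST(b - Y), process the symbols left to right:
Symbol b is a terminal. Add 'b' and stop.
FIRST(b - Y) = { 'b' }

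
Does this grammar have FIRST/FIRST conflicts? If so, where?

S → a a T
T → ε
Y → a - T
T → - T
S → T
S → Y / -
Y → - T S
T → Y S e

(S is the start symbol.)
Yes. S → a a T / S → T on { 'a' }; S → a a T / S → Y '/' '-' on { 'a' }; S → T / S → Y '/' '-' on { '-', 'a' }; T → '-' T / T → Y S e on { '-' }

FIRST sets of the non-terminals at (or reachable through a nullable prefix from) the front of some alternative:
  FIRST(T) = { '-', 'a', ε }
  FIRST(Y) = { '-', 'a' }

Productions for S:
  S → a a T: FIRST = { 'a' }
  S → T: FIRST = { '-', 'a', ε }
  S → Y / -: FIRST = { '-', 'a' }
Productions for T:
  T → ε: FIRST = { ε }
  T → - T: FIRST = { '-' }
  T → Y S e: FIRST = { '-', 'a' }
Productions for Y:
  Y → a - T: FIRST = { 'a' }
  Y → - T S: FIRST = { '-' }

Conflict for S: S → a a T and S → T
  Overlap: { 'a' }
Conflict for S: S → a a T and S → Y / -
  Overlap: { 'a' }
Conflict for S: S → T and S → Y / -
  Overlap: { '-', 'a' }
Conflict for T: T → - T and T → Y S e
  Overlap: { '-' }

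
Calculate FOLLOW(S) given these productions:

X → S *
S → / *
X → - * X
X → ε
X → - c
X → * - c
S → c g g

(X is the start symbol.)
{ '*' }

In X → S *: S is followed by '*', add FIRST('*') \ {ε} = { '*' }

Taking the union: FOLLOW(S) = { '*' }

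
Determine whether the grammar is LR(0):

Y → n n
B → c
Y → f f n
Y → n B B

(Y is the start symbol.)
Augment with Y' → Y and build the canonical LR(0) collection (I0 = CLOSURE({[Y' → . Y]}), then GOTO on every symbol after a dot until no new states appear). It has 10 states:
  I0: { [Y → . f f n], [Y → . n B B], [Y → . n n], [Y' → . Y] }  — shift
  I1: { [Y' → Y .] }  — accept
  I2: { [Y → f . f n] }  — shift
  I3: { [B → . c], [Y → n . B B], [Y → n . n] }  — shift
  I4: { [B → . c], [Y → n B . B] }  — shift
  I5: { [B → c .] }  — reduce
  I6: { [Y → n n .] }  — reduce
  I7: { [Y → n B B .] }  — reduce
  I8: { [Y → f f . n] }  — shift
  I9: { [Y → f f n .] }  — reduce

Every state is either a pure shift/goto state or contains exactly one complete item and nothing to shift — no conflicts. The grammar is LR(0).

Answer: Yes, the grammar is LR(0)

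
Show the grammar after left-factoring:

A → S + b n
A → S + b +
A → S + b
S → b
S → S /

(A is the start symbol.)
Left-factoring transforms A → αβ₁ | αβ₂ into A → αA' and A' → β₁ | β₂
(α is the longest common prefix among the alternatives). Repeat until
no nonterminal has two alternatives with a common prefix.

Round 1: A has alternatives sharing prefix 'S + b'. Introduce A': A → S + b A'
  Add: A' → n
  Add: A' → +
  Add: A' → ε

No remaining common prefixes — done.

Resulting grammar:
A → S + b A'
A' → n
A' → +
A' → ε
S → b
S → S /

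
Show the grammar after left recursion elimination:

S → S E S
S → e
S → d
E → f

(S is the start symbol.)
S → e S'
S → d S'
S' → E S S'
S' → ε
E → f

S is directly left-recursive. The standard transformation for
  A → A α₁ | ... | A α_m | β₁ | ... | β_n
is
  A  → β₁ A' | ... | β_n A'
  A' → α₁ A' | ... | α_m A' | ε

S → e becomes S → e S'
S → d becomes S → d S'
S → S E S becomes S' → E S S'
Add S' → ε

Productions for other non-terminals are unchanged:
  E → f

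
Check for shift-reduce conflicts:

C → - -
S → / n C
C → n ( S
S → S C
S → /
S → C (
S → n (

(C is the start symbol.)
A shift-reduce conflict occurs when an LR(0) state has both:
  - a complete (reduce) item [A → α .] (dot at the end), and
  - a shift item [B → β . c γ] (dot before a terminal).

Augment with C' → C and build the canonical LR(0) collection (I0 = CLOSURE({[C' → . C]}), then GOTO on every symbol after a dot until no new states appear). It has 15 states:
  I0: { [C → . - -], [C → . n ( S], [C' → . C] }  — shift
  I1: { [C → - . -] }  — shift
  I2: { [C' → C .] }  — accept
  I3: { [C → n . ( S] }  — shift
  I4: { [C → . - -], [C → . n ( S], [C → n ( . S], [S → . / n C], [S → . /], [S → . C (], [S → . S C], [S → . n (] }  — shift
  I5: { [S → / . n C], [S → / .] }  — shift, reduce
  I6: { [S → C . (] }  — shift
  I7: { [C → . - -], [C → . n ( S], [C → n ( S .], [S → S . C] }  — shift, reduce
  I8: { [C → n . ( S], [S → n . (] }  — shift
  I9: { [C → . - -], [C → . n ( S], [C → n ( . S], [S → . / n C], [S → . /], [S → . C (], [S → . S C], [S → . n (], [S → n ( .] }  — shift, reduce
  I10: { [S → S C .] }  — reduce
  I11: { [S → C ( .] }  — reduce
  I12: { [C → . - -], [C → . n ( S], [S → / n . C] }  — shift
  I13: { [S → / n C .] }  — reduce
  I14: { [C → - - .] }  — reduce

I5 contains reduce item [S → / .] and shift item [S → / . n C] — shift-reduce conflict.
I7 contains reduce item [C → n ( S .] and shift items [C → . - -], [C → . n ( S] — shift-reduce conflict.
I9 contains reduce item [S → n ( .] and shift items [C → . - -], [C → . n ( S], [S → . /], [S → . / n C], [S → . n (] — shift-reduce conflict.

Answer: Yes — I5: [S → / .] vs [S → / . n C]; I7: [C → n ( S .] vs [C → . - -]; I9: [S → n ( .] vs [C → . - -]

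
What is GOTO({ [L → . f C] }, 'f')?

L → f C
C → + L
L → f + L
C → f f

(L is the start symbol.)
{ [C → . + L], [C → . f f], [L → f . C] }

GOTO(I, 'f') = CLOSURE({ [A → αX.β] : [A → α.Xβ] ∈ I, X = 'f' })

Items with dot before 'f', with the dot advanced:
  [L → . f C] → [L → f . C]
Closure of the advanced items:
  [L → f . C] has the dot before C: add [C → . + L], [C → . f f]

GOTO = { [C → . + L], [C → . f f], [L → f . C] }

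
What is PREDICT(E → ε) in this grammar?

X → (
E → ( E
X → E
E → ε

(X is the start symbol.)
PREDICT(E → ε) = (FIRST(RHS) \ {ε}) ∪ (FOLLOW(E) if ε ∈ FIRST(RHS), i.e. RHS ⇒* ε)
The right-hand side is ε (FIRST(ε) = { ε }), so the predict set is FOLLOW(E) = { $ }
PREDICT(E → ε) = { $ }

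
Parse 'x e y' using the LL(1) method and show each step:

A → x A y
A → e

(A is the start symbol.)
Stack is shown with the top on the left.

Stack    Input    Action
------------------------
A $      x e y $  output A → x A y
x A y $  x e y $  match 'x'
A y $    e y $    output A → e
e y $    e y $    match 'e'
y $      y $      match 'y'
$        $        accept

The string is accepted.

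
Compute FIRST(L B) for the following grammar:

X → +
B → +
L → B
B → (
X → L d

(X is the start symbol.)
{ '(', '+' }

FIRST sets of the non-terminals involved (from the grammar, by fixed-point iteration):
  FIRST(L) = { '(', '+' }

To compute FIRST(L B), process the symbols left to right:
Symbol L is a non-terminal. Add FIRST(L) \ {ε} = { '(', '+' }
L is not nullable (ε ∉ FIRST(L)), so stop here.
FIRST(L B) = { '(', '+' }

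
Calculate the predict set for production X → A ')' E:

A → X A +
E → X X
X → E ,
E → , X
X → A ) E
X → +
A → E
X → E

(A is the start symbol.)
PREDICT(X → A ')' E) = (FIRST(RHS) \ {ε}) ∪ (FOLLOW(X) if ε ∈ FIRST(RHS), i.e. RHS ⇒* ε)
FIRST(A) = { '+', ',' }
FIRST(A ')' E) = { '+', ',' }
ε ∉ FIRST(A ')' E), so FOLLOW(X) is not added.
PREDICT(X → A ')' E) = { '+', ',' }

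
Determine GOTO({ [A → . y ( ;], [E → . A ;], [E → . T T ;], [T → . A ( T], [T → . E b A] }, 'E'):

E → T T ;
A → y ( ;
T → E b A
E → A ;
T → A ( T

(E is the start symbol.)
GOTO(I, 'E') = CLOSURE({ [A → αX.β] : [A → α.Xβ] ∈ I, X = 'E' })

Items with dot before 'E', with the dot advanced:
  [T → . E b A] → [T → E . b A]
Closure adds nothing (no advanced item has the dot before a non-terminal).

GOTO = { [T → E . b A] }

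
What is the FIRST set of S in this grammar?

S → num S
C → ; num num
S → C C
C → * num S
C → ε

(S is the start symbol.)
To compute FIRST(S), examine every production with S on the left-hand side, reading each right-hand side left to right until a non-nullable symbol is reached.

FIRST sets of the other non-terminals involved (by the same procedure, iterated to a fixed point):
  FIRST(C) = { '*', ';', ε }

From S → num S:
  - num is a terminal: add 'num' and stop
From S → C C:
  - C is a non-terminal: add FIRST(C) \ {ε} = { '*', ';' }
    C is nullable, so continue to the next symbol
  - C is a non-terminal: add FIRST(C) \ {ε} = { '*', ';' }
    C is nullable and nothing follows, so the whole right-hand side can vanish: ε ∈ FIRST(S)

Collecting: FIRST(S) = { '*', ';', 'num', ε }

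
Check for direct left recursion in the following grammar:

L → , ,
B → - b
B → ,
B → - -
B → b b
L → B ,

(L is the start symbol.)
No direct left recursion

Direct left recursion occurs when N → N α for some non-terminal N (the right-hand side begins with the left-hand side itself).

L → , ,: starts with ','
B → - b: starts with '-'
B → ,: starts with ','
B → - -: starts with '-'
B → b b: starts with b
L → B ,: starts with B

No direct left recursion found.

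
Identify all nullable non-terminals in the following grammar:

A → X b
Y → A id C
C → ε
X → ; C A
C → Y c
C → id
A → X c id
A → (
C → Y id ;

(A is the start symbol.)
ε-productions: C → ε
So C is immediately nullable.
No further non-terminal can be added: every production for the remaining non-terminals contains a terminal or a non-nullable non-terminal.
Nullable = { 'C' }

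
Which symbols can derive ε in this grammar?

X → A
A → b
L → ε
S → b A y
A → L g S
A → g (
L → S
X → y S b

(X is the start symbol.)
ε-productions: L → ε
So L is immediately nullable.
No further non-terminal can be added: every production for the remaining non-terminals contains a terminal or a non-nullable non-terminal.
Nullable = { 'L' }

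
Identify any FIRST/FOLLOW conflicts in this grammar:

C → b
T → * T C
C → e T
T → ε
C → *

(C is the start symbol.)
A FIRST/FOLLOW conflict occurs when a non-terminal N has a nullable alternative N → β (β ⇒* ε) and another alternative N → α with FIRST(α) ∩ FOLLOW(N) ≠ ∅: on such a lookahead the parser cannot decide between expanding α and letting N vanish via β.

Nullable non-terminals: T.

T: nullable alternative(s) T → ε; FOLLOW(T) = { $, '*', 'b', 'e' }
  T → * T C: FIRST \ {ε} = { '*' } — overlaps FOLLOW(T) on { '*' }: CONFLICT
  T → ε: FIRST \ {ε} = { } — this is the only nullable alternative, skip

C has no nullable alternative, so no FIRST/FOLLOW check is needed there.

So the grammar has 1 FIRST/FOLLOW conflict (marked CONFLICT above).

Answer: Yes. T → '*' T C with FOLLOW(T) on { '*' }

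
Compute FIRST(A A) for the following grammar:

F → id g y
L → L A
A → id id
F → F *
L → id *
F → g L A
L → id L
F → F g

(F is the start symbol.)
FIRST sets of the non-terminals involved (from the grammar, by fixed-point iteration):
  FIRST(A) = { 'id' }

To compute FIRST(A A), process the symbols left to right:
Symbol A is a non-terminal. Add FIRST(A) \ {ε} = { 'id' }
A is not nullable (ε ∉ FIRST(A)), so stop here.
FIRST(A A) = { 'id' }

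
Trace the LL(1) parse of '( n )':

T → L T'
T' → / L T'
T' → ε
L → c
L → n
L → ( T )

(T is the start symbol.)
Stack is shown with the top on the left.

Stack        Input    Action
----------------------------
T $          ( n ) $  output T → L T'
L T' $       ( n ) $  output L → ( T )
( T ) T' $   ( n ) $  match '('
T ) T' $     n ) $    output T → L T'
L T' ) T' $  n ) $    output L → n
n T' ) T' $  n ) $    match 'n'
T' ) T' $    ) $      output T' → ε
) T' $       ) $      match ')'
T' $         $        output T' → ε
$            $        accept

The string is accepted.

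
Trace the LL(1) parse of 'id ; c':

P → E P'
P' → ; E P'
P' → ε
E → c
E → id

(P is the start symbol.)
LL(1) parsing maintains a stack (initially the start symbol over $) and the input. At each step: if the stack top is a terminal, match it against the current input token; if it is a non-terminal N, replace it with the RHS of M[N, lookahead] (the unique production whose predict set contains the lookahead).

Stack is shown with the top on the left.

Stack     Input     Action
--------------------------
P $       id ; c $  output P → E P'
E P' $    id ; c $  output E → id
id P' $   id ; c $  match 'id'
P' $      ; c $     output P' → ; E P'
; E P' $  ; c $     match ';'
E P' $    c $       output E → c
c P' $    c $       match 'c'
P' $      $         output P' → ε
$         $         accept

The string is accepted.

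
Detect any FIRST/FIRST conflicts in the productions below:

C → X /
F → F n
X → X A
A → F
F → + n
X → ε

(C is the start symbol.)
A FIRST/FIRST conflict occurs when two productions N → α and N → β for the same non-terminal have FIRST(α) ∩ FIRST(β) ≠ ∅ (with ε ∈ FIRST of a nullable right-hand side, so two nullable alternatives also conflict).

FIRST sets of the non-terminals at (or reachable through a nullable prefix from) the front of some alternative:
  FIRST(F) = { '+' }
  FIRST(X) = { '+', ε }
  FIRST(A) = { '+' }

Productions for F:
  F → F n: FIRST = { '+' }
  F → + n: FIRST = { '+' }
Productions for X:
  X → X A: FIRST = { '+' }
  X → ε: FIRST = { ε }
C, A have only one production, so no FIRST/FIRST conflict is possible there.

Conflict for F: F → F n and F → + n
  Overlap: { '+' }

Answer: Yes. F → F n / F → '+' n on { '+' }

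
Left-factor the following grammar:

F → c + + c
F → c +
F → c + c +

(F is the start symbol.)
F → c + F'
F' → + c
F' → ε
F' → c +

Left-factoring transforms A → αβ₁ | αβ₂ into A → αA' and A' → β₁ | β₂
(α is the longest common prefix among the alternatives). Repeat until
no nonterminal has two alternatives with a common prefix.

Round 1: F has alternatives sharing prefix 'c +'. Introduce F': F → c + F'
  Add: F' → + c
  Add: F' → ε
  Add: F' → c +

No remaining common prefixes — done.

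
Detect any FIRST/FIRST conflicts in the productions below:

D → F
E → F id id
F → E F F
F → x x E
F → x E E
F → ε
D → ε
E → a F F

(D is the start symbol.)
A FIRST/FIRST conflict occurs when two productions N → α and N → β for the same non-terminal have FIRST(α) ∩ FIRST(β) ≠ ∅ (with ε ∈ FIRST of a nullable right-hand side, so two nullable alternatives also conflict).

FIRST sets of the non-terminals at (or reachable through a nullable prefix from) the front of some alternative:
  FIRST(F) = { 'a', 'id', 'x', ε }
  FIRST(E) = { 'a', 'id', 'x' }

Productions for D:
  D → F: FIRST = { 'a', 'id', 'x', ε }
  D → ε: FIRST = { ε }
Productions for E:
  E → F id id: FIRST = { 'a', 'id', 'x' }
  E → a F F: FIRST = { 'a' }
Productions for F:
  F → E F F: FIRST = { 'a', 'id', 'x' }
  F → x x E: FIRST = { 'x' }
  F → x E E: FIRST = { 'x' }
  F → ε: FIRST = { ε }

Conflict for D: D → F and D → ε
  Overlap: { ε }
Conflict for E: E → F id id and E → a F F
  Overlap: { 'a' }
Conflict for F: F → E F F and F → x x E
  Overlap: { 'x' }
Conflict for F: F → E F F and F → x E E
  Overlap: { 'x' }
Conflict for F: F → x x E and F → x E E
  Overlap: { 'x' }

Answer: Yes. D → F / D → ε on { ε }; E → F id id / E → a F F on { 'a' }; F → E F F / F → x x E on { 'x' }; F → E F F / F → x E E on { 'x' }; F → x x E / F → x E E on { 'x' }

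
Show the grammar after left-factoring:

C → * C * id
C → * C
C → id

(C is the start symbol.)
C → * C C'
C' → * id
C' → ε
C → id

Left-factoring transforms A → αβ₁ | αβ₂ into A → αA' and A' → β₁ | β₂
(α is the longest common prefix among the alternatives). Repeat until
no nonterminal has two alternatives with a common prefix.

Round 1: C has alternatives sharing prefix '* C'. Introduce C': C → * C C'
  Add: C' → * id
  Add: C' → ε

No remaining common prefixes — done.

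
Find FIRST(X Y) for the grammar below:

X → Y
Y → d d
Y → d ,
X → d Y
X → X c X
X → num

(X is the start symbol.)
{ 'd', 'num' }

FIRST sets of the non-terminals involved (from the grammar, by fixed-point iteration):
  FIRST(X) = { 'd', 'num' }

To compute FIRST(X Y), process the symbols left to right:
Symbol X is a non-terminal. Add FIRST(X) \ {ε} = { 'd', 'num' }
X is not nullable (ε ∉ FIRST(X)), so stop here.
FIRST(X Y) = { 'd', 'num' }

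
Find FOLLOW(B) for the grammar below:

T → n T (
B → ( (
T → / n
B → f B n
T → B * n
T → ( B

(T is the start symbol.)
To compute FOLLOW(B), find every occurrence of B on a right-hand side N → α B β: add FIRST(β) \ {ε}, and if β is empty or nullable also add FOLLOW(N). Iterate to a fixed point.

In B → f B n: B is followed by n, add FIRST(n) \ {ε} = { 'n' }
In T → B * n: B is followed by '*' n, add FIRST('*' n) \ {ε} = { '*' }
In T → ( B: B is at the end, add FOLLOW(T)

The FOLLOW sets referred to above (computed the same way, to a fixed point):
  FOLLOW(T) = { $, '(' }

Taking the union: FOLLOW(B) = { $, '(', '*', 'n' }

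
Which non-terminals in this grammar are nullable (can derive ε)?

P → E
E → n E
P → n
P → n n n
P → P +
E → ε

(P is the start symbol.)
{ 'E', 'P' }

A non-terminal is nullable if it can derive ε (the empty string): either it has an ε-production, or it has a production whose right-hand side consists entirely of nullable non-terminals.

ε-productions: E → ε
So E is immediately nullable.
P → E: every symbol on the right is nullable, so P is nullable too.
Every non-terminal is now nullable.
Nullable = { 'E', 'P' }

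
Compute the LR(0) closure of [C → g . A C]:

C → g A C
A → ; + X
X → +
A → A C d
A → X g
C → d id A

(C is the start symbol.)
{ [A → . ; + X], [A → . A C d], [A → . X g], [C → g . A C], [X → . +] }

To compute CLOSURE, for each item [A → α.Bβ] where B is a non-terminal, add [B → .γ] for all productions B → γ; repeat for the newly added items until nothing changes.

Start with: [C → g . A C]
  [C → g . A C] has the dot before A: add [A → . ; + X], [A → . A C d], [A → . X g]
  [A → . X g] has the dot before X: add [X → . +]
No further items can be added.

CLOSURE = { [A → . ; + X], [A → . A C d], [A → . X g], [C → g . A C], [X → . +] }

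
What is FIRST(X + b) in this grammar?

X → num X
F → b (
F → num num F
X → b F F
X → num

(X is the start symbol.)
{ 'b', 'num' }

FIRST sets of the non-terminals involved (from the grammar, by fixed-point iteration):
  FIRST(X) = { 'b', 'num' }

To compute FIRST(X + b), process the symbols left to right:
Symbol X is a non-terminal. Add FIRST(X) \ {ε} = { 'b', 'num' }
X is not nullable (ε ∉ FIRST(X)), so stop here.
FIRST(X + b) = { 'b', 'num' }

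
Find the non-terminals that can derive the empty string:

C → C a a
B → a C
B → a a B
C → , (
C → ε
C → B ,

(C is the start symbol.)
{ 'C' }

ε-productions: C → ε
So C is immediately nullable.
No further non-terminal can be added: every production for the remaining non-terminals contains a terminal or a non-nullable non-terminal.
Nullable = { 'C' }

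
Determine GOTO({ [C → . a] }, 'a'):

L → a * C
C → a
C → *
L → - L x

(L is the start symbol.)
{ [C → a .] }

GOTO(I, 'a') = CLOSURE({ [A → αX.β] : [A → α.Xβ] ∈ I, X = 'a' })

Items with dot before 'a', with the dot advanced:
  [C → . a] → [C → a .]
Closure adds nothing (no advanced item has the dot before a non-terminal).

GOTO = { [C → a .] }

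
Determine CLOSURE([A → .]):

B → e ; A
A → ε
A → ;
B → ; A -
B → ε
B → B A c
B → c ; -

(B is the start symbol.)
To compute CLOSURE, for each item [A → α.Bβ] where B is a non-terminal, add [B → .γ] for all productions B → γ; repeat for the newly added items until nothing changes.

Start with: [A → .]
The dot is at the end, so nothing is added.

CLOSURE = { [A → .] }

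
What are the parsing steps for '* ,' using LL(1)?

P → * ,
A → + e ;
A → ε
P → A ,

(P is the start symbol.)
LL(1) parsing maintains a stack (initially the start symbol over $) and the input. At each step: if the stack top is a terminal, match it against the current input token; if it is a non-terminal N, replace it with the RHS of M[N, lookahead] (the unique production whose predict set contains the lookahead).

Stack is shown with the top on the left.

Stack  Input  Action
--------------------
P $    * , $  output P → * ,
* , $  * , $  match '*'
, $    , $    match ','
$      $      accept

The string is accepted.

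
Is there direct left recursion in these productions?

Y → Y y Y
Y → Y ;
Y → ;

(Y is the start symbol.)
Direct left recursion occurs when N → N α for some non-terminal N (the right-hand side begins with the left-hand side itself).

Y → Y y Y: LEFT RECURSIVE (starts with Y)
Y → Y ;: LEFT RECURSIVE (starts with Y)
Y → ;: starts with ';'

The grammar has direct left recursion on: Y.

Answer: Yes, Y is left-recursive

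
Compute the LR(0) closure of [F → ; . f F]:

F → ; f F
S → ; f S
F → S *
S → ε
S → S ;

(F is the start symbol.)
{ [F → ; . f F] }

To compute CLOSURE, for each item [A → α.Bβ] where B is a non-terminal, add [B → .γ] for all productions B → γ; repeat for the newly added items until nothing changes.

Start with: [F → ; . f F]
The dot precedes the terminal f, so nothing is added.

CLOSURE = { [F → ; . f F] }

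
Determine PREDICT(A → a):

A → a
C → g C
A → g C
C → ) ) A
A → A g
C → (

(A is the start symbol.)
{ 'a' }

PREDICT(A → a) = (FIRST(RHS) \ {ε}) ∪ (FOLLOW(A) if ε ∈ FIRST(RHS), i.e. RHS ⇒* ε)
FIRST(a) = { 'a' }
ε ∉ FIRST(a), so FOLLOW(A) is not added.
PREDICT(A → a) = { 'a' }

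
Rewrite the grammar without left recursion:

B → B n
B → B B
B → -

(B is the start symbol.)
B is directly left-recursive. The standard transformation for
  A → A α₁ | ... | A α_m | β₁ | ... | β_n
is
  A  → β₁ A' | ... | β_n A'
  A' → α₁ A' | ... | α_m A' | ε

B → - becomes B → - B'
B → B n becomes B' → n B'
B → B B becomes B' → B B'
Add B' → ε

Resulting grammar:
B → - B'
B' → n B'
B' → B B'
B' → ε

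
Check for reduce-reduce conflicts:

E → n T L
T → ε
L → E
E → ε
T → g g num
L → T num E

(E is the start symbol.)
Yes — I3: [E → .] vs [T → .]

A reduce-reduce conflict occurs when an LR(0) state has two complete items [A → α .] and [B → β .] — both call for a reduction, and with no lookahead the parser cannot choose between them.

Augment with E' → E and build the canonical LR(0) collection (I0 = CLOSURE({[E' → . E]}), then GOTO on every symbol after a dot until no new states appear). It has 12 states:
  I0: { [E → . n T L], [E → .], [E' → . E] }  — shift, reduce
  I1: { [E' → E .] }  — accept
  I2: { [E → n . T L], [T → . g g num], [T → .] }  — shift, reduce
  I3: { [E → . n T L], [E → .], [E → n T . L], [L → . E], [L → . T num E], [T → . g g num], [T → .] }  — shift, 2 reduces
  I4: { [T → g . g num] }  — shift
  I5: { [T → g g . num] }  — shift
  I6: { [T → g g num .] }  — reduce
  I7: { [L → E .] }  — reduce
  I8: { [E → n T L .] }  — reduce
  I9: { [L → T . num E] }  — shift
  I10: { [E → . n T L], [E → .], [L → T num . E] }  — shift, reduce
  I11: { [L → T num E .] }  — reduce

I3 contains complete items [E → .], [T → .] — reduce-reduce conflict.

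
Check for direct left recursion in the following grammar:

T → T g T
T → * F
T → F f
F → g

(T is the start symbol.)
Direct left recursion occurs when N → N α for some non-terminal N (the right-hand side begins with the left-hand side itself).

T → T g T: LEFT RECURSIVE (starts with T)
T → * F: starts with '*'
T → F f: starts with F
F → g: starts with g

The grammar has direct left recursion on: T.

Answer: Yes, T is left-recursive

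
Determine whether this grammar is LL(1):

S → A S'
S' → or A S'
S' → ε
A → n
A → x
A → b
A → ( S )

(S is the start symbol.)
Yes, the grammar is LL(1).

A grammar is LL(1) if for each non-terminal N with multiple productions, the predict sets of those productions are pairwise disjoint, where PREDICT(N → α) = (FIRST(α) \ {ε}) ∪ (FOLLOW(N) if α ⇒* ε).

Relevant sets:
  FOLLOW(S') = { $, ')' }

For S':
  PREDICT(S' → or A S') = { 'or' }
  PREDICT(S' → ε) = { $, ')' }
For A:
  PREDICT(A → n) = { 'n' }
  PREDICT(A → x) = { 'x' }
  PREDICT(A → b) = { 'b' }
  PREDICT(A → '(' S ')') = { '(' }
S has a single production, so nothing to check there.

All predict sets are disjoint. The grammar IS LL(1).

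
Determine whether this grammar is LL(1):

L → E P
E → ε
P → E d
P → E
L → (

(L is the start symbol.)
Yes, the grammar is LL(1).

Relevant sets:
  FIRST(E) = { ε }
  FIRST(P) = { 'd', ε }
  FOLLOW(L) = { $ }
  FOLLOW(P) = { $ }

For L:
  PREDICT(L → E P) = { $, 'd' }
  PREDICT(L → '(') = { '(' }
For P:
  PREDICT(P → E d) = { 'd' }
  PREDICT(P → E) = { $ }
E has a single production, so nothing to check there.

All predict sets are disjoint. The grammar IS LL(1).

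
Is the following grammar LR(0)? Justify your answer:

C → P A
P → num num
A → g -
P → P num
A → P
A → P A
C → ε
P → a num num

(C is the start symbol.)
A grammar is LR(0) if no state in the canonical LR(0) collection has:
  - both a shift item (dot before a terminal) and a complete item (shift-reduce conflict), or
  - two or more complete items (reduce-reduce conflict; the accept item [C' → C .] counts as a complete item here).

Augment with C' → C and build the canonical LR(0) collection (I0 = CLOSURE({[C' → . C]}), then GOTO on every symbol after a dot until no new states appear). It has 14 states:
  I0: { [C → . P A], [C → .], [C' → . C], [P → . P num], [P → . a num num], [P → . num num] }  — shift, reduce
  I1: { [C' → C .] }  — accept
  I2: { [A → . P A], [A → . P], [A → . g -], [C → P . A], [P → . P num], [P → . a num num], [P → . num num], [P → P . num] }  — shift
  I3: { [P → a . num num] }  — shift
  I4: { [P → num . num] }  — shift
  I5: { [P → num num .] }  — reduce
  I6: { [P → a num . num] }  — shift
  I7: { [P → a num num .] }  — reduce
  I8: { [C → P A .] }  — reduce
  I9: { [A → . P A], [A → . P], [A → . g -], [A → P . A], [A → P .], [P → . P num], [P → . a num num], [P → . num num], [P → P . num] }  — shift, reduce
  I10: { [A → g . -] }  — shift
  I11: { [P → P num .], [P → num . num] }  — shift, reduce
  I12: { [A → g - .] }  — reduce
  I13: { [A → P A .] }  — reduce

Conflict in state I0:
  Shift-reduce conflict between [C → .] and [P → . a num num]
So the grammar is NOT LR(0).

Answer: No. Shift-reduce conflict between [C → .] and [P → . a num num]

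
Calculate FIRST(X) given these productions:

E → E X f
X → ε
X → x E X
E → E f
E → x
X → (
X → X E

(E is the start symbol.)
To compute FIRST(X), examine every production with X on the left-hand side, reading each right-hand side left to right until a non-nullable symbol is reached.

FIRST sets of the other non-terminals involved (by the same procedure, iterated to a fixed point):
  FIRST(E) = { 'x' }

From X → ε:
  - ε-production, so ε ∈ FIRST(X)
From X → x E X:
  - x is a terminal: add 'x' and stop
From X → (:
  - '(' is a terminal: add '(' and stop
From X → X E:
  - X is the symbol being defined: contributes nothing new
    X is nullable, so continue to the next symbol
  - E is a non-terminal: add FIRST(E) \ {ε} = { 'x' }
    E is not nullable, so stop

Collecting: FIRST(X) = { '(', 'x', ε }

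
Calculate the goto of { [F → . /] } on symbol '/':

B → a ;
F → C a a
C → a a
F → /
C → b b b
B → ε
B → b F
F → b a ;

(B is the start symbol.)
GOTO(I, '/') = CLOSURE({ [A → αX.β] : [A → α.Xβ] ∈ I, X = '/' })

Items with dot before '/', with the dot advanced:
  [F → . /] → [F → / .]
Closure adds nothing (no advanced item has the dot before a non-terminal).

GOTO = { [F → / .] }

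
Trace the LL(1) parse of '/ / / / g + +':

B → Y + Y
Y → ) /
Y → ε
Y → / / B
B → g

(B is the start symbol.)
LL(1) parsing maintains a stack (initially the start symbol over $) and the input. At each step: if the stack top is a terminal, match it against the current input token; if it is a non-terminal N, replace it with the RHS of M[N, lookahead] (the unique production whose predict set contains the lookahead).

Stack is shown with the top on the left.

Stack            Input            Action
----------------------------------------
B $              / / / / g + + $  output B → Y + Y
Y + Y $          / / / / g + + $  output Y → / / B
/ / B + Y $      / / / / g + + $  match '/'
/ B + Y $        / / / g + + $    match '/'
B + Y $          / / g + + $      output B → Y + Y
Y + Y + Y $      / / g + + $      output Y → / / B
/ / B + Y + Y $  / / g + + $      match '/'
/ B + Y + Y $    / g + + $        match '/'
B + Y + Y $      g + + $          output B → g
g + Y + Y $      g + + $          match 'g'
+ Y + Y $        + + $            match '+'
Y + Y $          + $              output Y → ε
+ Y $            + $              match '+'
Y $              $                output Y → ε
$                $                accept

The string is accepted.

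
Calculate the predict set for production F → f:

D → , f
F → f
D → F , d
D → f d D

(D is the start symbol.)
PREDICT(F → f) = (FIRST(RHS) \ {ε}) ∪ (FOLLOW(F) if ε ∈ FIRST(RHS), i.e. RHS ⇒* ε)
FIRST(f) = { 'f' }
ε ∉ FIRST(f), so FOLLOW(F) is not added.
PREDICT(F → f) = { 'f' }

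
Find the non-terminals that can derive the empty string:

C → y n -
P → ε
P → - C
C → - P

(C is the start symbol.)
{ 'P' }

ε-productions: P → ε
So P is immediately nullable.
No further non-terminal can be added: every production for the remaining non-terminals contains a terminal or a non-nullable non-terminal.
Nullable = { 'P' }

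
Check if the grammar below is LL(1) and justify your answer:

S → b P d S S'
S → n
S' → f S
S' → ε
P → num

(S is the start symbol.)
A grammar is LL(1) if for each non-terminal N with multiple productions, the predict sets of those productions are pairwise disjoint, where PREDICT(N → α) = (FIRST(α) \ {ε}) ∪ (FOLLOW(N) if α ⇒* ε).

Relevant sets:
  FOLLOW(S') = { $, 'f' }

For S:
  PREDICT(S → b P d S S') = { 'b' }
  PREDICT(S → n) = { 'n' }
For S':
  PREDICT(S' → f S) = { 'f' }
  PREDICT(S' → ε) = { $, 'f' }
P has a single production, so nothing to check there.

Conflict found: Predict set conflict for S': { 'f' }
The grammar is NOT LL(1).

Answer: No. Predict set conflict for S': { 'f' }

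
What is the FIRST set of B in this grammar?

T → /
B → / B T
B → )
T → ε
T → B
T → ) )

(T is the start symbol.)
{ ')', '/' }

To compute FIRST(B), examine every production with B on the left-hand side, reading each right-hand side left to right until a non-nullable symbol is reached.

From B → / B T:
  - '/' is a terminal: add '/' and stop
From B → ):
  - ')' is a terminal: add ')' and stop

Collecting: FIRST(B) = { ')', '/' }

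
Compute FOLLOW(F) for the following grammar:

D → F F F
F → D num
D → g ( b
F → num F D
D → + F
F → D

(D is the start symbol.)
In D → F F F: F is followed by F F, add FIRST(F F) \ {ε} = { '+', 'g', 'num' }
In D → F F F: F is followed by F, add FIRST(F) \ {ε} = { '+', 'g', 'num' }
In D → F F F: F is at the end, add FOLLOW(D)
In F → num F D: F is followed by D, add FIRST(D) \ {ε} = { '+', 'g', 'num' }
In D → + F: F is at the end, add FOLLOW(D)

The FOLLOW sets referred to above (computed the same way, to a fixed point):
  FOLLOW(D) = { $, '+', 'g', 'num' }

Taking the union: FOLLOW(F) = { $, '+', 'g', 'num' }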